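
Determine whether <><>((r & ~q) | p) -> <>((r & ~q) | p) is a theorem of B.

No, not valid

Tableau for the negation ~(<><>((r & ~q) | p) -> <>((r & ~q) | p)):
1. ~(<><>((r & ~q) | p) -> <>((r & ~q) | p)), u
2. <><>((r & ~q) | p), u
3. ~<>((r & ~q) | p), u
4. ~((r & ~q) | p), u
5. ~(r & ~q), u
6. ~p, u
7. q, u
8. <>((r & ~q) | p), v
9. ~((r & ~q) | p), v
10. ~(r & ~q), v
11. ~p, v
12. q, v
13. (r & ~q) | p, w
14. p, w
Accessibility: uRu, uRv, vRu, vRv, vRw, wRv, wRw
The negation has an open branch (countermodel exists).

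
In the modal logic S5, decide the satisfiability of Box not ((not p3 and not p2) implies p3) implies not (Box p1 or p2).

1. Box not ((not p3 and not p2) implies p3) implies not (Box p1 or p2), w0
2. not (Box p1 or p2), w0
3. not Box p1, w0
4. not p2, w0
5. not p1, w1
Accessibility: w0Rw0, w0Rw1, w1Rw0, w1Rw1

Satisfiable (open branch found)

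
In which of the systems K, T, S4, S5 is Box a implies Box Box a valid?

T-tableau for the negation not (Box a implies Box Box a):
1. not (Box a implies Box Box a), 0
2. Box a, 0
3. not Box Box a, 0
4. a, 0
5. not Box a, 1
6. a, 1
7. not a, 2
Accessibility: 0R0, 0R1, 1R1, 1R2, 2R2
Complete open branch: countermodel on a T-frame, so not valid in T, nor in K (the same frame is also a K-frame).
S4-tableau for the negation not (Box a implies Box Box a):
1. not (Box a implies Box Box a), 0
2. Box a, 0
3. not Box Box a, 0
4. a, 0
5. not Box a, 1
6. a, 1
7. not a, 2
8. a, 2
Accessibility: 0R0, 0R1, 0R2, 1R1, 1R2, 2R2
Branch closes: a and not a both at 2.
Every branch closes (one shown): valid in S4, hence also in S5 (every theorem of S4 is a theorem of S5).

S4, S5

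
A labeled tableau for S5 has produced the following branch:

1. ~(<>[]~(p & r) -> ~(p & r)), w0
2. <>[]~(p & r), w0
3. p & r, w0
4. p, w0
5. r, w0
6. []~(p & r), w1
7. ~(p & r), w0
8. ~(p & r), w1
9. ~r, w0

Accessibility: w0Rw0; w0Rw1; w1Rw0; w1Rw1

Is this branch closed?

Both r and ~r appear at w0.

Closed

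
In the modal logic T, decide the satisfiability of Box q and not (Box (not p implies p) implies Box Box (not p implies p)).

Satisfiable

1. Box q and not (Box (not p implies p) implies Box Box (not p implies p)), u
2. Box q, u
3. not (Box (not p implies p) implies Box Box (not p implies p)), u
4. Box (not p implies p), u
5. not Box Box (not p implies p), u
6. q, u
7. not p implies p, u
8. p, u
9. not Box (not p implies p), v
10. q, v
11. not p implies p, v
12. p, v
13. not (not p implies p), w
14. not p, w
Accessibility: uRu, uRv, vRv, vRw, wRw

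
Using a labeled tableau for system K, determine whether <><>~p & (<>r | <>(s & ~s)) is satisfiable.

Satisfiable (open branch found)

1. <><>~p & (<>r | <>(s & ~s)), 0
2. <><>~p, 0   [&-rule on 1]
3. <>r | <>(s & ~s), 0   [&-rule on 1]
4. <>r, 0   [|-rule on 3 (branches; this branch)]
5. <>~p, 1   [<>-rule on 2: fresh world 1, 0R1]
6. r, 2   [<>-rule on 4: fresh world 2, 0R2]
7. ~p, 3   [<>-rule on 5: fresh world 3, 1R3]
Accessibility: 0R1, 0R2, 1R3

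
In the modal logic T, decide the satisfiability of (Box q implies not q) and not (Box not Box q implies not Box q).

1. (Box q implies not q) and not (Box not Box q implies not Box q), w0
2. Box q implies not q, w0
3. not (Box not Box q implies not Box q), w0
4. Box not Box q, w0
5. Box q, w0
6. not Box q, w0
7. q, w0
8. not q, w1
9. not Box q, w1
10. q, w1
Accessibility: w0Rw0, w0Rw1, w1Rw1
Branch closes: q and not q both at w1.
Every branch closes; the branch above is one of them.

Unsatisfiable (every branch closes)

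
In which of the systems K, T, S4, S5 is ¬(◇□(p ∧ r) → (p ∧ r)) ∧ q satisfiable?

S4-tableau for the formula:
1. ¬(◇□(p ∧ r) → (p ∧ r)) ∧ q, u
2. ¬(◇□(p ∧ r) → (p ∧ r)), u
3. q, u
4. ◇□(p ∧ r), u
5. ¬(p ∧ r), u
6. ¬r, u
7. □(p ∧ r), v
8. p ∧ r, v
9. p, v
10. r, v
Accessibility: uRu, uRv, vRv
Complete open branch: satisfiable in S4, hence also in K, T (this S4-model is also a K-model and a T-model).
S5-tableau for the formula:
1. ¬(◇□(p ∧ r) → (p ∧ r)) ∧ q, u
2. ¬(◇□(p ∧ r) → (p ∧ r)), u
3. q, u
4. ◇□(p ∧ r), u
5. ¬(p ∧ r), u
6. ¬r, u
7. □(p ∧ r), v
8. p ∧ r, u
9. p, u
10. r, u
Accessibility: uRu, uRv, vRu, vRv
Branch closes: r and ¬r both at u.
Every branch closes (one shown): unsatisfiable in S5.

K, T, S4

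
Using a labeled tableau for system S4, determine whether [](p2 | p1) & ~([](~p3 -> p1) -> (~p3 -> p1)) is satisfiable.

Unsatisfiable

1. [](p2 | p1) & ~([](~p3 -> p1) -> (~p3 -> p1)), 0
2. [](p2 | p1), 0
3. ~([](~p3 -> p1) -> (~p3 -> p1)), 0
4. [](~p3 -> p1), 0
5. ~(~p3 -> p1), 0
6. ~p3, 0
7. ~p1, 0
8. p2 | p1, 0
9. ~p3 -> p1, 0
10. p2, 0
11. p1, 0
Accessibility: 0R0
Branch closes: p1 and ~p1 both at 0.
All branches of the tableau close; one closing branch shown above.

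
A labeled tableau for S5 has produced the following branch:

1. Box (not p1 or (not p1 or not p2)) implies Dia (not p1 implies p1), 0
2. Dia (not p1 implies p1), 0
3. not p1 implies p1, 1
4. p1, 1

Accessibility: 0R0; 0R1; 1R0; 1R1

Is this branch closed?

Not closed

No atom appears with both signs at the same world.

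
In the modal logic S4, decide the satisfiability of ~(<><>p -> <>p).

1. ~(<><>p -> <>p), u
2. <><>p, u   [~->-rule on 1]
3. ~<>p, u   [~->-rule on 1]
4. ~p, u   [~<>-rule on 3 via uRu]
5. <>p, v   [<>-rule on 2: fresh world v, uRv]
6. ~p, v   [~<>-rule on 3 via uRv]
7. p, w   [<>-rule on 5: fresh world w, vRw]
8. ~p, w   [~<>-rule on 3 via uRw]
Accessibility: uRu, uRv, uRw, vRv, vRw, wRw
Branch closes: p and ~p both at w.
(One branch shown.) All branches close.

Unsatisfiable (every branch closes)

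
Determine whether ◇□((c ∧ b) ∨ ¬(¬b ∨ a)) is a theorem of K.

Tableau for the negation ¬◇□((c ∧ b) ∨ ¬(¬b ∨ a)):
1. ¬◇□((c ∧ b) ∨ ¬(¬b ∨ a)), 0
The negation has an open branch (countermodel exists).

Invalid (countermodel exists)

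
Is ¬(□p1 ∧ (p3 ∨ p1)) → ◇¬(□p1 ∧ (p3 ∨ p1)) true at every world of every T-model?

Valid

Tableau for the negation ¬(¬(□p1 ∧ (p3 ∨ p1)) → ◇¬(□p1 ∧ (p3 ∨ p1))):
1. ¬(¬(□p1 ∧ (p3 ∨ p1)) → ◇¬(□p1 ∧ (p3 ∨ p1))), u
2. ¬(□p1 ∧ (p3 ∨ p1)), u   [¬→-rule on 1]
3. ¬◇¬(□p1 ∧ (p3 ∨ p1)), u   [¬→-rule on 1]
4. □p1 ∧ (p3 ∨ p1), u   [¬◇-rule on 3 via uRu]
5. □p1, u   [∧-rule on 4]
6. p3 ∨ p1, u   [∧-rule on 4]
7. p1, u   [□-rule on 5 via uRu]
8. ¬□p1, u   [¬∧-rule on 2 (branches; this branch)]
9. ¬p1, v   [¬□-rule on 8: fresh world v, uRv]
10. □p1 ∧ (p3 ∨ p1), v   [¬◇-rule on 3 via uRv]
11. □p1, v   [∧-rule on 10]
12. p3 ∨ p1, v   [∧-rule on 10]
13. p1, v   [□-rule on 5 via uRv]
Accessibility: uRu, uRv, vRv
Branch closes: p1 and ¬p1 both at v.
Every branch of the negation's tableau closes; the branch above is one of them.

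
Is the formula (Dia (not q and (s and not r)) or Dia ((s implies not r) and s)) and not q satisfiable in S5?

Satisfiable

1. (Dia (not q and (s and not r)) or Dia ((s implies not r) and s)) and not q, w0
2. Dia (not q and (s and not r)) or Dia ((s implies not r) and s), w0   [and-rule on 1]
3. not q, w0   [and-rule on 1]
4. Dia ((s implies not r) and s), w0   [or-rule on 2 (branches; this branch)]
5. (s implies not r) and s, w1   [Dia-rule on 4: fresh world w1, w0Rw1]
6. s implies not r, w1   [and-rule on 5]
7. s, w1   [and-rule on 5]
8. not r, w1   [implies-rule on 6 (branches; this branch)]
Accessibility: w0Rw0, w0Rw1, w1Rw0, w1Rw1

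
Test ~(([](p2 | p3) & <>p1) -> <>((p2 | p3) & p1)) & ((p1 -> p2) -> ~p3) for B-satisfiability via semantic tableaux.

1. ~(([](p2 | p3) & <>p1) -> <>((p2 | p3) & p1)) & ((p1 -> p2) -> ~p3), w0
2. ~(([](p2 | p3) & <>p1) -> <>((p2 | p3) & p1)), w0
3. (p1 -> p2) -> ~p3, w0
4. [](p2 | p3) & <>p1, w0
5. ~<>((p2 | p3) & p1), w0
6. [](p2 | p3), w0
7. <>p1, w0
8. ~((p2 | p3) & p1), w0
9. p2 | p3, w0
10. ~p3, w0
11. ~p1, w0
12. p2, w0
13. p1, w1
14. ~((p2 | p3) & p1), w1
15. p2 | p3, w1
16. ~(p2 | p3), w1
17. ~p2, w1
18. ~p3, w1
19. p3, w1
Accessibility: w0Rw0, w0Rw1, w1Rw0, w1Rw1
Branch closes: p3 and ~p3 both at w1.
(One branch shown.) All branches close.

Unsatisfiable (every branch closes)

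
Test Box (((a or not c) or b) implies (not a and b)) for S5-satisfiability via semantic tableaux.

Satisfiable

1. Box (((a or not c) or b) implies (not a and b)), u
2. ((a or not c) or b) implies (not a and b), u
3. not a and b, u
4. not a, u
5. b, u
Accessibility: uRu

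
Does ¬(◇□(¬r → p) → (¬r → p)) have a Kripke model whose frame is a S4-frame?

1. ¬(◇□(¬r → p) → (¬r → p)), 0
2. ◇□(¬r → p), 0   [¬→-rule on 1]
3. ¬(¬r → p), 0   [¬→-rule on 1]
4. ¬r, 0   [¬→-rule on 3]
5. ¬p, 0   [¬→-rule on 3]
6. □(¬r → p), 1   [◇-rule on 2: fresh world 1, 0R1]
7. ¬r → p, 1   [□-rule on 6 via 1R1]
8. p, 1   [→-rule on 7 (branches; this branch)]
Accessibility: 0R0, 0R1, 1R1

Satisfiable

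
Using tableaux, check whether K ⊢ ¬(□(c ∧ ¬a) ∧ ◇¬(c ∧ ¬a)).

Tableau for the negation □(c ∧ ¬a) ∧ ◇¬(c ∧ ¬a):
1. □(c ∧ ¬a) ∧ ◇¬(c ∧ ¬a), 0
2. □(c ∧ ¬a), 0
3. ◇¬(c ∧ ¬a), 0
4. ¬(c ∧ ¬a), 1
5. c ∧ ¬a, 1
6. c, 1
7. ¬a, 1
8. a, 1
Accessibility: 0R1
Branch closes: a and ¬a both at 1.
All branches of the negation close; one closing branch shown above.

Yes, valid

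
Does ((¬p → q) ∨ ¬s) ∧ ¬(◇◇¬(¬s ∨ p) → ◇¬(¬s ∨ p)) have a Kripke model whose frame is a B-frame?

Satisfiable (open branch found)

1. ((¬p → q) ∨ ¬s) ∧ ¬(◇◇¬(¬s ∨ p) → ◇¬(¬s ∨ p)), w0
2. (¬p → q) ∨ ¬s, w0
3. ¬(◇◇¬(¬s ∨ p) → ◇¬(¬s ∨ p)), w0
4. ◇◇¬(¬s ∨ p), w0
5. ¬◇¬(¬s ∨ p), w0
6. ¬s ∨ p, w0
7. ¬s, w0
8. p, w0
9. ◇¬(¬s ∨ p), w1
10. ¬s ∨ p, w1
11. p, w1
12. ¬(¬s ∨ p), w2
13. s, w2
14. ¬p, w2
Accessibility: w0Rw0, w0Rw1, w1Rw0, w1Rw1, w1Rw2, w2Rw1, w2Rw2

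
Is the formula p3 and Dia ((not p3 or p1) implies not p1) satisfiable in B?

Satisfiable (open branch found)

1. p3 and Dia ((not p3 or p1) implies not p1), u
2. p3, u
3. Dia ((not p3 or p1) implies not p1), u
4. (not p3 or p1) implies not p1, v
5. not p1, v
Accessibility: uRu, uRv, vRu, vRv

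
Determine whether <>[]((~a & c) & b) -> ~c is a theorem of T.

Tableau for the negation ~(<>[]((~a & c) & b) -> ~c):
1. ~(<>[]((~a & c) & b) -> ~c), w0
2. <>[]((~a & c) & b), w0   [~->-rule on 1]
3. c, w0   [~->-rule on 1]
4. []((~a & c) & b), w1   [<>-rule on 2: fresh world w1, w0Rw1]
5. (~a & c) & b, w1   [[]-rule on 4 via w1Rw1]
6. ~a & c, w1   [&-rule on 5]
7. b, w1   [&-rule on 5]
8. ~a, w1   [&-rule on 6]
9. c, w1   [&-rule on 6]
Accessibility: w0Rw0, w0Rw1, w1Rw1
The negation has an open branch (countermodel exists).

No, not valid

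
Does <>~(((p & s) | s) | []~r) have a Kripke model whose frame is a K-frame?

Yes, satisfiable

1. <>~(((p & s) | s) | []~r), 0
2. ~(((p & s) | s) | []~r), 1
3. ~((p & s) | s), 1
4. ~[]~r, 1
5. ~(p & s), 1
6. ~s, 1
7. r, 2
Accessibility: 0R1, 1R2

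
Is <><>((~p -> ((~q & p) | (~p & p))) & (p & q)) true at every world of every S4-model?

Tableau for the negation ~<><>((~p -> ((~q & p) | (~p & p))) & (p & q)):
1. ~<><>((~p -> ((~q & p) | (~p & p))) & (p & q)), u
2. ~<>((~p -> ((~q & p) | (~p & p))) & (p & q)), u
3. ~((~p -> ((~q & p) | (~p & p))) & (p & q)), u
4. ~(p & q), u
5. ~q, u
Accessibility: uRu
The negation has an open branch (countermodel exists).

No, not valid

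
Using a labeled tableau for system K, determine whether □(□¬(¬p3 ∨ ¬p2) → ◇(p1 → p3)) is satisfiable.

1. □(□¬(¬p3 ∨ ¬p2) → ◇(p1 → p3)), u

Satisfiable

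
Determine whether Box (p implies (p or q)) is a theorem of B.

Tableau for the negation not Box (p implies (p or q)):
1. not Box (p implies (p or q)), w0
2. not (p implies (p or q)), w1
3. p, w1
4. not (p or q), w1
5. not p, w1
6. not q, w1
Accessibility: w0Rw0, w0Rw1, w1Rw0, w1Rw1
Branch closes: p and not p both at w1.
All branches of the negation close; one closing branch shown above.

Valid in B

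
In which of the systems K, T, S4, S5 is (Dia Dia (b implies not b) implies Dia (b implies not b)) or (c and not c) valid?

S4-tableau for the negation not ((Dia Dia (b implies not b) implies Dia (b implies not b)) or (c and not c)):
1. not ((Dia Dia (b implies not b) implies Dia (b implies not b)) or (c and not c)), u
2. not (Dia Dia (b implies not b) implies Dia (b implies not b)), u
3. not (c and not c), u
4. Dia Dia (b implies not b), u
5. not Dia (b implies not b), u
6. not (b implies not b), u
7. b, u
8. c, u
9. Dia (b implies not b), v
10. not (b implies not b), v
11. b, v
12. b implies not b, w
13. not (b implies not b), w
14. b, w
15. not b, w
Accessibility: uRu, uRv, uRw, vRv, vRw, wRw
Branch closes: b and not b both at w.
Every branch closes (one shown): valid in S4, hence also in S5 (every theorem of S4 is a theorem of S5).
T-tableau for the negation not ((Dia Dia (b implies not b) implies Dia (b implies not b)) or (c and not c)):
1. not ((Dia Dia (b implies not b) implies Dia (b implies not b)) or (c and not c)), u
2. not (Dia Dia (b implies not b) implies Dia (b implies not b)), u
3. not (c and not c), u
4. Dia Dia (b implies not b), u
5. not Dia (b implies not b), u
6. not (b implies not b), u
7. b, u
8. c, u
9. Dia (b implies not b), v
10. not (b implies not b), v
11. b, v
12. b implies not b, w
13. not b, w
Accessibility: uRu, uRv, vRv, vRw, wRw
Complete open branch: countermodel on a T-frame, so not valid in T, nor in K (the same frame is also a K-frame).

S4, S5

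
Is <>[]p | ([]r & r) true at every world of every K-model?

Not valid

Tableau for the negation ~(<>[]p | ([]r & r)):
1. ~(<>[]p | ([]r & r)), u
2. ~<>[]p, u
3. ~([]r & r), u
4. ~r, u
The negation has an open branch (countermodel exists).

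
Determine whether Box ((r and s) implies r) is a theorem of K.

Tableau for the negation not Box ((r and s) implies r):
1. not Box ((r and s) implies r), 0
2. not ((r and s) implies r), 1   [neg-Box-rule on 1: fresh world 1, 0R1]
3. r and s, 1   [neg-implies-rule on 2]
4. not r, 1   [neg-implies-rule on 2]
5. r, 1   [and-rule on 3]
6. s, 1   [and-rule on 3]
Accessibility: 0R1
Branch closes: r and not r both at 1.
All branches of the negation close; one closing branch shown above.

Valid in K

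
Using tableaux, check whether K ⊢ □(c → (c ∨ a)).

Valid in K

Tableau for the negation ¬□(c → (c ∨ a)):
1. ¬□(c → (c ∨ a)), w0
2. ¬(c → (c ∨ a)), w1   [¬□-rule on 1: fresh world w1, w0Rw1]
3. c, w1   [¬→-rule on 2]
4. ¬(c ∨ a), w1   [¬→-rule on 2]
5. ¬c, w1   [¬∨-rule on 4]
6. ¬a, w1   [¬∨-rule on 4]
Accessibility: w0Rw1
Branch closes: c and ¬c both at w1.
All branches of the negation close; one closing branch shown above.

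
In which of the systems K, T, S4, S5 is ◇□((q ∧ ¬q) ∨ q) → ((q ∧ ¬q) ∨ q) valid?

S5

S5-tableau for the negation ¬(◇□((q ∧ ¬q) ∨ q) → ((q ∧ ¬q) ∨ q)):
1. ¬(◇□((q ∧ ¬q) ∨ q) → ((q ∧ ¬q) ∨ q)), w0
2. ◇□((q ∧ ¬q) ∨ q), w0
3. ¬((q ∧ ¬q) ∨ q), w0
4. ¬(q ∧ ¬q), w0
5. ¬q, w0
6. □((q ∧ ¬q) ∨ q), w1
7. (q ∧ ¬q) ∨ q, w0
8. (q ∧ ¬q) ∨ q, w1
9. q ∧ ¬q, w0
10. q, w0
Accessibility: w0Rw0, w0Rw1, w1Rw0, w1Rw1
Branch closes: q and ¬q both at w0.
Every branch closes (one shown): valid in S5.
S4-tableau for the negation ¬(◇□((q ∧ ¬q) ∨ q) → ((q ∧ ¬q) ∨ q)):
1. ¬(◇□((q ∧ ¬q) ∨ q) → ((q ∧ ¬q) ∨ q)), w0
2. ◇□((q ∧ ¬q) ∨ q), w0
3. ¬((q ∧ ¬q) ∨ q), w0
4. ¬(q ∧ ¬q), w0
5. ¬q, w0
6. □((q ∧ ¬q) ∨ q), w1
7. (q ∧ ¬q) ∨ q, w1
8. q, w1
Accessibility: w0Rw0, w0Rw1, w1Rw1
Complete open branch: countermodel on an S4-frame, so not valid in S4, nor in K, T (the same frame is also a K-frame and a T-frame).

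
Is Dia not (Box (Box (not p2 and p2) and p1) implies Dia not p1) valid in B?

Invalid (countermodel exists)

Tableau for the negation not Dia not (Box (Box (not p2 and p2) and p1) implies Dia not p1):
1. not Dia not (Box (Box (not p2 and p2) and p1) implies Dia not p1), u
2. Box (Box (not p2 and p2) and p1) implies Dia not p1, u
3. Dia not p1, u
4. not p1, v
5. Box (Box (not p2 and p2) and p1) implies Dia not p1, v
6. Dia not p1, v
7. not p1, w
Accessibility: uRu, uRv, vRu, vRv, vRw, wRv, wRw
The negation has an open branch (countermodel exists).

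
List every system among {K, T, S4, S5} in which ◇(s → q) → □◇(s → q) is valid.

S5-tableau for the negation ¬(◇(s → q) → □◇(s → q)):
1. ¬(◇(s → q) → □◇(s → q)), 0
2. ◇(s → q), 0
3. ¬□◇(s → q), 0
4. s → q, 1
5. q, 1
6. ¬◇(s → q), 2
7. ¬(s → q), 0
8. s, 0
9. ¬q, 0
10. ¬(s → q), 1
11. s, 1
12. ¬q, 1
Accessibility: 0R0, 0R1, 0R2, 1R0, 1R1, 1R2, 2R0, 2R1, 2R2
Branch closes: q and ¬q both at 1.
Every branch closes (one shown): valid in S5.
S4-tableau for the negation ¬(◇(s → q) → □◇(s → q)):
1. ¬(◇(s → q) → □◇(s → q)), 0
2. ◇(s → q), 0
3. ¬□◇(s → q), 0
4. s → q, 1
5. q, 1
6. ¬◇(s → q), 2
7. ¬(s → q), 2
8. s, 2
9. ¬q, 2
Accessibility: 0R0, 0R1, 0R2, 1R1, 2R2
Complete open branch: countermodel on an S4-frame, so not valid in S4, nor in K, T (the same frame is also a K-frame and a T-frame).

S5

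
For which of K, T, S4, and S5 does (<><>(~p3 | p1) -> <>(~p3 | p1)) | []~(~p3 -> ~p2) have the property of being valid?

S4, S5

T-tableau for the negation ~((<><>(~p3 | p1) -> <>(~p3 | p1)) | []~(~p3 -> ~p2)):
1. ~((<><>(~p3 | p1) -> <>(~p3 | p1)) | []~(~p3 -> ~p2)), 0
2. ~(<><>(~p3 | p1) -> <>(~p3 | p1)), 0
3. ~[]~(~p3 -> ~p2), 0
4. <><>(~p3 | p1), 0
5. ~<>(~p3 | p1), 0
6. ~(~p3 | p1), 0
7. p3, 0
8. ~p1, 0
9. ~p3 -> ~p2, 1
10. ~(~p3 | p1), 1
11. p3, 1
12. ~p1, 1
13. ~p2, 1
14. <>(~p3 | p1), 2
15. ~(~p3 | p1), 2
16. p3, 2
17. ~p1, 2
18. ~p3 | p1, 3
19. p1, 3
Accessibility: 0R0, 0R1, 0R2, 1R1, 2R2, 2R3, 3R3
Complete open branch: countermodel on a T-frame, so not valid in T, nor in K (the same frame is also a K-frame).
S4-tableau for the negation ~((<><>(~p3 | p1) -> <>(~p3 | p1)) | []~(~p3 -> ~p2)):
1. ~((<><>(~p3 | p1) -> <>(~p3 | p1)) | []~(~p3 -> ~p2)), 0
2. ~(<><>(~p3 | p1) -> <>(~p3 | p1)), 0
3. ~[]~(~p3 -> ~p2), 0
4. <><>(~p3 | p1), 0
5. ~<>(~p3 | p1), 0
6. ~(~p3 | p1), 0
7. p3, 0
8. ~p1, 0
9. ~p3 -> ~p2, 1
10. ~(~p3 | p1), 1
11. p3, 1
12. ~p1, 1
13. ~p2, 1
14. <>(~p3 | p1), 2
15. ~(~p3 | p1), 2
16. p3, 2
17. ~p1, 2
18. ~p3 | p1, 3
19. ~(~p3 | p1), 3
20. p3, 3
21. ~p1, 3
22. p1, 3
Accessibility: 0R0, 0R1, 0R2, 0R3, 1R1, 2R2, 2R3, 3R3
Branch closes: p1 and ~p1 both at 3.
Every branch closes (one shown): valid in S4, hence also in S5 (every theorem of S4 is a theorem of S5).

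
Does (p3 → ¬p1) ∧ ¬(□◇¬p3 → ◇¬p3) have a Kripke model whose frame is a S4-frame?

1. (p3 → ¬p1) ∧ ¬(□◇¬p3 → ◇¬p3), u
2. p3 → ¬p1, u
3. ¬(□◇¬p3 → ◇¬p3), u
4. □◇¬p3, u
5. ¬◇¬p3, u
6. ◇¬p3, u
7. p3, u
8. ¬p1, u
9. ¬p3, v
10. ◇¬p3, v
11. p3, v
Accessibility: uRu, uRv, vRv
Branch closes: p3 and ¬p3 both at v.
Every branch closes; the branch above is one of them.

Unsatisfiable (every branch closes)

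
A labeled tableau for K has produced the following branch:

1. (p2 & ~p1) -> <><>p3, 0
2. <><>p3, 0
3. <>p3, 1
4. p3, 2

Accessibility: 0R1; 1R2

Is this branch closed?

Not closed

There is no literal clash: for every atom and world, at most one sign appears.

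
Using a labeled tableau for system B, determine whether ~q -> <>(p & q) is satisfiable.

Satisfiable (open branch found)

1. ~q -> <>(p & q), w0
2. <>(p & q), w0   [->-rule on 1 (branches; this branch)]
3. p & q, w1   [<>-rule on 2: fresh world w1, w0Rw1]
4. p, w1   [&-rule on 3]
5. q, w1   [&-rule on 3]
Accessibility: w0Rw0, w0Rw1, w1Rw0, w1Rw1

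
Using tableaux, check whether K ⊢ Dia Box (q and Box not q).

Not valid

Tableau for the negation not Dia Box (q and Box not q):
1. not Dia Box (q and Box not q), 0
The negation has an open branch (countermodel exists).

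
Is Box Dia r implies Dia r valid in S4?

Valid

Tableau for the negation not (Box Dia r implies Dia r):
1. not (Box Dia r implies Dia r), 0
2. Box Dia r, 0   [neg-implies-rule on 1]
3. not Dia r, 0   [neg-implies-rule on 1]
4. Dia r, 0   [Box-rule on 2 via 0R0]
5. not r, 0   [neg-Dia-rule on 3 via 0R0]
6. r, 1   [Dia-rule on 4: fresh world 1, 0R1]
7. Dia r, 1   [Box-rule on 2 via 0R1]
8. not r, 1   [neg-Dia-rule on 3 via 0R1]
Accessibility: 0R0, 0R1, 1R1
Branch closes: r and not r both at 1.
All branches of the negation close; one closing branch shown above.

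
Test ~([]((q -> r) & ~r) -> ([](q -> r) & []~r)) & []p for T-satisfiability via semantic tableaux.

Unsatisfiable (every branch closes)

1. ~([]((q -> r) & ~r) -> ([](q -> r) & []~r)) & []p, w0
2. ~([]((q -> r) & ~r) -> ([](q -> r) & []~r)), w0   [&-rule on 1]
3. []p, w0   [&-rule on 1]
4. []((q -> r) & ~r), w0   [~->-rule on 2]
5. ~([](q -> r) & []~r), w0   [~->-rule on 2]
6. p, w0   [[]-rule on 3 via w0Rw0]
7. (q -> r) & ~r, w0   [[]-rule on 4 via w0Rw0]
8. q -> r, w0   [&-rule on 7]
9. ~r, w0   [&-rule on 7]
10. ~[](q -> r), w0   [~&-rule on 5 (branches; this branch)]
11. ~q, w0   [->-rule on 8 (branches; this branch)]
12. ~(q -> r), w1   [~[]-rule on 10: fresh world w1, w0Rw1]
13. q, w1   [~->-rule on 12]
14. ~r, w1   [~->-rule on 12]
15. p, w1   [[]-rule on 3 via w0Rw1]
16. (q -> r) & ~r, w1   [[]-rule on 4 via w0Rw1]
17. q -> r, w1   [&-rule on 16]
18. r, w1   [->-rule on 17 (branches; this branch)]
Accessibility: w0Rw0, w0Rw1, w1Rw1
Branch closes: r and ~r both at w1.
(One branch shown.) All branches close.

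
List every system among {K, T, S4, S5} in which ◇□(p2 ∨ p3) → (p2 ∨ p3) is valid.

S5-tableau for the negation ¬(◇□(p2 ∨ p3) → (p2 ∨ p3)):
1. ¬(◇□(p2 ∨ p3) → (p2 ∨ p3)), u
2. ◇□(p2 ∨ p3), u   [¬→-rule on 1]
3. ¬(p2 ∨ p3), u   [¬→-rule on 1]
4. ¬p2, u   [¬∨-rule on 3]
5. ¬p3, u   [¬∨-rule on 3]
6. □(p2 ∨ p3), v   [◇-rule on 2: fresh world v, uRv]
7. p2 ∨ p3, u   [□-rule on 6 via vRu]
8. p2 ∨ p3, v   [□-rule on 6 via vRv]
9. p3, u   [∨-rule on 7 (branches; this branch)]
Accessibility: uRu, uRv, vRu, vRv
Branch closes: p3 and ¬p3 both at u.
Every branch closes (one shown): valid in S5.
S4-tableau for the negation ¬(◇□(p2 ∨ p3) → (p2 ∨ p3)):
1. ¬(◇□(p2 ∨ p3) → (p2 ∨ p3)), u
2. ◇□(p2 ∨ p3), u   [¬→-rule on 1]
3. ¬(p2 ∨ p3), u   [¬→-rule on 1]
4. ¬p2, u   [¬∨-rule on 3]
5. ¬p3, u   [¬∨-rule on 3]
6. □(p2 ∨ p3), v   [◇-rule on 2: fresh world v, uRv]
7. p2 ∨ p3, v   [□-rule on 6 via vRv]
8. p3, v   [∨-rule on 7 (branches; this branch)]
Accessibility: uRu, uRv, vRv
Complete open branch: countermodel on an S4-frame, so not valid in S4, nor in K, T (the same frame is also a K-frame and a T-frame).

S5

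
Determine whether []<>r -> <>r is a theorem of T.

Tableau for the negation ~([]<>r -> <>r):
1. ~([]<>r -> <>r), 0
2. []<>r, 0
3. ~<>r, 0
4. <>r, 0
5. ~r, 0
6. r, 1
7. <>r, 1
8. ~r, 1
Accessibility: 0R0, 0R1, 1R1
Branch closes: r and ~r both at 1.
All branches of the negation close; one closing branch shown above.

Valid in T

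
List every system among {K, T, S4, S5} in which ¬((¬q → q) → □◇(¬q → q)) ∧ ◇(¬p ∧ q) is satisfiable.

S5-tableau for the formula:
1. ¬((¬q → q) → □◇(¬q → q)) ∧ ◇(¬p ∧ q), 0
2. ¬((¬q → q) → □◇(¬q → q)), 0
3. ◇(¬p ∧ q), 0
4. ¬q → q, 0
5. ¬□◇(¬q → q), 0
6. q, 0
7. ¬p ∧ q, 1
8. ¬p, 1
9. q, 1
10. ¬◇(¬q → q), 2
11. ¬(¬q → q), 0
12. ¬q, 0
Accessibility: 0R0, 0R1, 0R2, 1R0, 1R1, 1R2, 2R0, 2R1, 2R2
Branch closes: q and ¬q both at 0.
Every branch closes (one shown): unsatisfiable in S5.
S4-tableau for the formula:
1. ¬((¬q → q) → □◇(¬q → q)) ∧ ◇(¬p ∧ q), 0
2. ¬((¬q → q) → □◇(¬q → q)), 0
3. ◇(¬p ∧ q), 0
4. ¬q → q, 0
5. ¬□◇(¬q → q), 0
6. q, 0
7. ¬p ∧ q, 1
8. ¬p, 1
9. q, 1
10. ¬◇(¬q → q), 2
11. ¬(¬q → q), 2
12. ¬q, 2
Accessibility: 0R0, 0R1, 0R2, 1R1, 2R2
Complete open branch: satisfiable in S4, hence also in K, T (this S4-model is also a K-model and a T-model).

K, T, S4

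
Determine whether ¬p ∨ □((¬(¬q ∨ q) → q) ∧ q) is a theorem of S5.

Invalid (countermodel exists)

Tableau for the negation ¬(¬p ∨ □((¬(¬q ∨ q) → q) ∧ q)):
1. ¬(¬p ∨ □((¬(¬q ∨ q) → q) ∧ q)), 0
2. p, 0
3. ¬□((¬(¬q ∨ q) → q) ∧ q), 0
4. ¬((¬(¬q ∨ q) → q) ∧ q), 1
5. ¬q, 1
Accessibility: 0R0, 0R1, 1R0, 1R1
The negation has an open branch (countermodel exists).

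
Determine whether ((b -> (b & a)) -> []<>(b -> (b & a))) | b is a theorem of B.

Yes, valid

Tableau for the negation ~(((b -> (b & a)) -> []<>(b -> (b & a))) | b):
1. ~(((b -> (b & a)) -> []<>(b -> (b & a))) | b), w0
2. ~((b -> (b & a)) -> []<>(b -> (b & a))), w0
3. ~b, w0
4. b -> (b & a), w0
5. ~[]<>(b -> (b & a)), w0
6. ~<>(b -> (b & a)), w1
7. ~(b -> (b & a)), w0
8. b, w0
9. ~(b & a), w0
Accessibility: w0Rw0, w0Rw1, w1Rw0, w1Rw1
Branch closes: b and ~b both at w0.
Every branch of the negation's tableau closes; the branch above is one of them.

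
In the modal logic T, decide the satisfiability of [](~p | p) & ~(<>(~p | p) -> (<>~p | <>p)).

Unsatisfiable

1. [](~p | p) & ~(<>(~p | p) -> (<>~p | <>p)), u
2. [](~p | p), u
3. ~(<>(~p | p) -> (<>~p | <>p)), u
4. <>(~p | p), u
5. ~(<>~p | <>p), u
6. ~<>~p, u
7. ~<>p, u
8. ~p | p, u
9. p, u
10. ~p, u
Accessibility: uRu
Branch closes: p and ~p both at u.
(One branch shown.) All branches close.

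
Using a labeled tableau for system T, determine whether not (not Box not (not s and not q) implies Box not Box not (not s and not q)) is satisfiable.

Satisfiable

1. not (not Box not (not s and not q) implies Box not Box not (not s and not q)), w0
2. not Box not (not s and not q), w0
3. not Box not Box not (not s and not q), w0
4. not s and not q, w1
5. not s, w1
6. not q, w1
7. Box not (not s and not q), w2
8. not (not s and not q), w2
9. q, w2
Accessibility: w0Rw0, w0Rw1, w0Rw2, w1Rw1, w2Rw2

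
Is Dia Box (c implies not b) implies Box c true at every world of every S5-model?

Tableau for the negation not (Dia Box (c implies not b) implies Box c):
1. not (Dia Box (c implies not b) implies Box c), u
2. Dia Box (c implies not b), u
3. not Box c, u
4. Box (c implies not b), v
5. c implies not b, u
6. c implies not b, v
7. not b, u
8. not b, v
9. not c, w
10. c implies not b, w
11. not b, w
Accessibility: uRu, uRv, uRw, vRu, vRv, vRw, wRu, wRv, wRw
The negation has an open branch (countermodel exists).

Not valid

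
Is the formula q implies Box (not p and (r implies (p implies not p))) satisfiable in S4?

Yes, satisfiable

1. q implies Box (not p and (r implies (p implies not p))), u
2. Box (not p and (r implies (p implies not p))), u   [implies-rule on 1 (branches; this branch)]
3. not p and (r implies (p implies not p)), u   [Box-rule on 2 via uRu]
4. not p, u   [and-rule on 3]
5. r implies (p implies not p), u   [and-rule on 3]
6. p implies not p, u   [implies-rule on 5 (branches; this branch)]
Accessibility: uRu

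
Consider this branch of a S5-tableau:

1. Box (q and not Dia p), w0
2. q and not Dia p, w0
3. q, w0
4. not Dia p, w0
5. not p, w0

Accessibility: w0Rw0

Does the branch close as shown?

No world carries both an atom and its negation.

No, open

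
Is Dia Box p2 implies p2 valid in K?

Tableau for the negation not (Dia Box p2 implies p2):
1. not (Dia Box p2 implies p2), u
2. Dia Box p2, u
3. not p2, u
4. Box p2, v
Accessibility: uRv
The negation has an open branch (countermodel exists).

Invalid (countermodel exists)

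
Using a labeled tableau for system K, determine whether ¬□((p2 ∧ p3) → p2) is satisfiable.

No, unsatisfiable

1. ¬□((p2 ∧ p3) → p2), w0
2. ¬((p2 ∧ p3) → p2), w1   [¬□-rule on 1: fresh world w1, w0Rw1]
3. p2 ∧ p3, w1   [¬→-rule on 2]
4. ¬p2, w1   [¬→-rule on 2]
5. p2, w1   [∧-rule on 3]
6. p3, w1   [∧-rule on 3]
Accessibility: w0Rw1
Branch closes: p2 and ¬p2 both at w1.
All branches of the tableau close; one closing branch shown above.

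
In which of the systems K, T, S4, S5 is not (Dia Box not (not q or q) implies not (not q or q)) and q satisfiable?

K

K-tableau for the formula:
1. not (Dia Box not (not q or q) implies not (not q or q)) and q, u
2. not (Dia Box not (not q or q) implies not (not q or q)), u
3. q, u
4. Dia Box not (not q or q), u
5. not q or q, u
6. Box not (not q or q), v
Accessibility: uRv
Complete open branch: satisfiable in K.
T-tableau for the formula:
1. not (Dia Box not (not q or q) implies not (not q or q)) and q, u
2. not (Dia Box not (not q or q) implies not (not q or q)), u
3. q, u
4. Dia Box not (not q or q), u
5. not q or q, u
6. Box not (not q or q), v
7. not (not q or q), v
8. q, v
9. not q, v
Accessibility: uRu, uRv, vRv
Branch closes: q and not q both at v.
Every branch closes (one shown): unsatisfiable in T, hence also in S4, S5 (every S4/S5-frame is a T-frame).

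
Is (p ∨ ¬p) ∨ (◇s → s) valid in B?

Tableau for the negation ¬((p ∨ ¬p) ∨ (◇s → s)):
1. ¬((p ∨ ¬p) ∨ (◇s → s)), w0
2. ¬(p ∨ ¬p), w0
3. ¬(◇s → s), w0
4. ¬p, w0
5. p, w0
Accessibility: w0Rw0
Branch closes: p and ¬p both at w0.
Every branch of the negation's tableau closes; the branch above is one of them.

Valid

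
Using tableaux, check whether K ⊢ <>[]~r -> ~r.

No, not valid

Tableau for the negation ~(<>[]~r -> ~r):
1. ~(<>[]~r -> ~r), w0
2. <>[]~r, w0
3. r, w0
4. []~r, w1
Accessibility: w0Rw1
The negation has an open branch (countermodel exists).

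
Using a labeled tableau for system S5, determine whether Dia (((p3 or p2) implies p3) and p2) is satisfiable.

1. Dia (((p3 or p2) implies p3) and p2), 0
2. ((p3 or p2) implies p3) and p2, 1
3. (p3 or p2) implies p3, 1
4. p2, 1
5. p3, 1
Accessibility: 0R0, 0R1, 1R0, 1R1

Satisfiable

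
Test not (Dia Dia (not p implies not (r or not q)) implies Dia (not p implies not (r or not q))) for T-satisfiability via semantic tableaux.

1. not (Dia Dia (not p implies not (r or not q)) implies Dia (not p implies not (r or not q))), 0
2. Dia Dia (not p implies not (r or not q)), 0   [neg-implies-rule on 1]
3. not Dia (not p implies not (r or not q)), 0   [neg-implies-rule on 1]
4. not (not p implies not (r or not q)), 0   [neg-Dia-rule on 3 via 0R0]
5. not p, 0   [neg-implies-rule on 4]
6. r or not q, 0   [neg-implies-rule on 4]
7. not q, 0   [or-rule on 6 (branches; this branch)]
8. Dia (not p implies not (r or not q)), 1   [Dia-rule on 2: fresh world 1, 0R1]
9. not (not p implies not (r or not q)), 1   [neg-Dia-rule on 3 via 0R1]
10. not p, 1   [neg-implies-rule on 9]
11. r or not q, 1   [neg-implies-rule on 9]
12. not q, 1   [or-rule on 11 (branches; this branch)]
13. not p implies not (r or not q), 2   [Dia-rule on 8: fresh world 2, 1R2]
14. not (r or not q), 2   [implies-rule on 13 (branches; this branch)]
15. not r, 2   [neg-or-rule on 14]
16. q, 2   [neg-or-rule on 14]
Accessibility: 0R0, 0R1, 1R1, 1R2, 2R2

Satisfiable (open branch found)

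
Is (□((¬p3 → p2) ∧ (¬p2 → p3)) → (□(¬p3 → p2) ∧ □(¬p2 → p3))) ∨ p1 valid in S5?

Tableau for the negation ¬((□((¬p3 → p2) ∧ (¬p2 → p3)) → (□(¬p3 → p2) ∧ □(¬p2 → p3))) ∨ p1):
1. ¬((□((¬p3 → p2) ∧ (¬p2 → p3)) → (□(¬p3 → p2) ∧ □(¬p2 → p3))) ∨ p1), u
2. ¬(□((¬p3 → p2) ∧ (¬p2 → p3)) → (□(¬p3 → p2) ∧ □(¬p2 → p3))), u
3. ¬p1, u
4. □((¬p3 → p2) ∧ (¬p2 → p3)), u
5. ¬(□(¬p3 → p2) ∧ □(¬p2 → p3)), u
6. (¬p3 → p2) ∧ (¬p2 → p3), u
7. ¬p3 → p2, u
8. ¬p2 → p3, u
9. ¬□(¬p2 → p3), u
10. p2, u
11. p3, u
12. ¬(¬p2 → p3), v
13. ¬p2, v
14. ¬p3, v
15. (¬p3 → p2) ∧ (¬p2 → p3), v
16. ¬p3 → p2, v
17. ¬p2 → p3, v
18. p2, v
Accessibility: uRu, uRv, vRu, vRv
Branch closes: p2 and ¬p2 both at v.
All branches of the negation close; one closing branch shown above.

Valid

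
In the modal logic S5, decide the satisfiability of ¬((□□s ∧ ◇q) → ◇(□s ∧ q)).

Unsatisfiable

1. ¬((□□s ∧ ◇q) → ◇(□s ∧ q)), 0
2. □□s ∧ ◇q, 0   [¬→-rule on 1]
3. ¬◇(□s ∧ q), 0   [¬→-rule on 1]
4. □□s, 0   [∧-rule on 2]
5. ◇q, 0   [∧-rule on 2]
6. ¬(□s ∧ q), 0   [¬◇-rule on 3 via 0R0]
7. □s, 0   [□-rule on 4 via 0R0]
8. s, 0   [□-rule on 7 via 0R0]
9. ¬q, 0   [¬∧-rule on 6 (branches; this branch)]
10. q, 1   [◇-rule on 5: fresh world 1, 0R1]
11. ¬(□s ∧ q), 1   [¬◇-rule on 3 via 0R1]
12. □s, 1   [□-rule on 4 via 0R1]
13. s, 1   [□-rule on 7 via 0R1]
14. ¬□s, 1   [¬∧-rule on 11 (branches; this branch)]
15. ¬s, 2   [¬□-rule on 14: fresh world 2, 1R2]
16. ¬(□s ∧ q), 2   [¬◇-rule on 3 via 0R2]
17. □s, 2   [□-rule on 4 via 0R2]
18. s, 2   [□-rule on 7 via 0R2]
Accessibility: 0R0, 0R1, 0R2, 1R0, 1R1, 1R2, 2R0, 2R1, 2R2
Branch closes: s and ¬s both at 2.
(One branch shown.) All branches close.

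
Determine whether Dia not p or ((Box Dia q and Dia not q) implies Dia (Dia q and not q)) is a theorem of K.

Yes, valid

Tableau for the negation not (Dia not p or ((Box Dia q and Dia not q) implies Dia (Dia q and not q))):
1. not (Dia not p or ((Box Dia q and Dia not q) implies Dia (Dia q and not q))), u
2. not Dia not p, u
3. not ((Box Dia q and Dia not q) implies Dia (Dia q and not q)), u
4. Box Dia q and Dia not q, u
5. not Dia (Dia q and not q), u
6. Box Dia q, u
7. Dia not q, u
8. not q, v
9. p, v
10. not (Dia q and not q), v
11. Dia q, v
12. not Dia q, v
13. q, w
14. not q, w
Accessibility: uRv, vRw
Branch closes: q and not q both at w.
All branches of the negation close; one closing branch shown above.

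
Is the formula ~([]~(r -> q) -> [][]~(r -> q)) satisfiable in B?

1. ~([]~(r -> q) -> [][]~(r -> q)), 0
2. []~(r -> q), 0
3. ~[][]~(r -> q), 0
4. ~(r -> q), 0
5. r, 0
6. ~q, 0
7. ~[]~(r -> q), 1
8. ~(r -> q), 1
9. r, 1
10. ~q, 1
11. r -> q, 2
12. q, 2
Accessibility: 0R0, 0R1, 1R0, 1R1, 1R2, 2R1, 2R2

Satisfiable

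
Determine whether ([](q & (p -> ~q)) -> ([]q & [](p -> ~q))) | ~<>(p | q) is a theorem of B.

Yes, valid

Tableau for the negation ~(([](q & (p -> ~q)) -> ([]q & [](p -> ~q))) | ~<>(p | q)):
1. ~(([](q & (p -> ~q)) -> ([]q & [](p -> ~q))) | ~<>(p | q)), w0
2. ~([](q & (p -> ~q)) -> ([]q & [](p -> ~q))), w0
3. <>(p | q), w0
4. [](q & (p -> ~q)), w0
5. ~([]q & [](p -> ~q)), w0
6. q & (p -> ~q), w0
7. q, w0
8. p -> ~q, w0
9. ~[](p -> ~q), w0
10. ~p, w0
11. p | q, w1
12. q & (p -> ~q), w1
13. q, w1
14. p -> ~q, w1
15. ~p, w1
16. ~(p -> ~q), w2
17. p, w2
18. q, w2
19. q & (p -> ~q), w2
20. p -> ~q, w2
21. ~q, w2
Accessibility: w0Rw0, w0Rw1, w0Rw2, w1Rw0, w1Rw1, w2Rw0, w2Rw2
Branch closes: q and ~q both at w2.
Every branch of the negation's tableau closes; the branch above is one of them.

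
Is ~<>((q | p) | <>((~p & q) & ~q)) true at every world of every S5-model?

Not valid

Tableau for the negation <>((q | p) | <>((~p & q) & ~q)):
1. <>((q | p) | <>((~p & q) & ~q)), 0
2. (q | p) | <>((~p & q) & ~q), 1
3. q | p, 1
4. p, 1
Accessibility: 0R0, 0R1, 1R0, 1R1
The negation has an open branch (countermodel exists).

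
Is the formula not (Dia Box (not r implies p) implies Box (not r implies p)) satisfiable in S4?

1. not (Dia Box (not r implies p) implies Box (not r implies p)), 0
2. Dia Box (not r implies p), 0   [neg-implies-rule on 1]
3. not Box (not r implies p), 0   [neg-implies-rule on 1]
4. Box (not r implies p), 1   [Dia-rule on 2: fresh world 1, 0R1]
5. not r implies p, 1   [Box-rule on 4 via 1R1]
6. p, 1   [implies-rule on 5 (branches; this branch)]
7. not (not r implies p), 2   [neg-Box-rule on 3: fresh world 2, 0R2]
8. not r, 2   [neg-implies-rule on 7]
9. not p, 2   [neg-implies-rule on 7]
Accessibility: 0R0, 0R1, 0R2, 1R1, 2R2

Yes, satisfiable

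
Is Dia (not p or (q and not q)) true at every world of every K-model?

Tableau for the negation not Dia (not p or (q and not q)):
1. not Dia (not p or (q and not q)), 0
The negation has an open branch (countermodel exists).

No, not valid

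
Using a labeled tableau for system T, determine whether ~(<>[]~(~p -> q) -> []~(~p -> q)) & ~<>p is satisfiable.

Satisfiable

1. ~(<>[]~(~p -> q) -> []~(~p -> q)) & ~<>p, u
2. ~(<>[]~(~p -> q) -> []~(~p -> q)), u
3. ~<>p, u
4. <>[]~(~p -> q), u
5. ~[]~(~p -> q), u
6. ~p, u
7. []~(~p -> q), v
8. ~p, v
9. ~(~p -> q), v
10. ~q, v
11. ~p -> q, w
12. ~p, w
13. q, w
Accessibility: uRu, uRv, uRw, vRv, wRw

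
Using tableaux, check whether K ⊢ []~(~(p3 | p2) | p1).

Tableau for the negation ~[]~(~(p3 | p2) | p1):
1. ~[]~(~(p3 | p2) | p1), u
2. ~(p3 | p2) | p1, v
3. p1, v
Accessibility: uRv
The negation has an open branch (countermodel exists).

Invalid (countermodel exists)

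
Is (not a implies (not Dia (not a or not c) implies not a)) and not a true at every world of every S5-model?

Invalid (countermodel exists)

Tableau for the negation not ((not a implies (not Dia (not a or not c) implies not a)) and not a):
1. not ((not a implies (not Dia (not a or not c) implies not a)) and not a), 0
2. a, 0   [neg-and-rule on 1 (branches; this branch)]
Accessibility: 0R0
The negation has an open branch (countermodel exists).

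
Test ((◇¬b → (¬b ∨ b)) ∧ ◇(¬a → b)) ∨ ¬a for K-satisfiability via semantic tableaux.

Yes, satisfiable

1. ((◇¬b → (¬b ∨ b)) ∧ ◇(¬a → b)) ∨ ¬a, 0
2. ¬a, 0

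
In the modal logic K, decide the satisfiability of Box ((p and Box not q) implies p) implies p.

Yes, satisfiable

1. Box ((p and Box not q) implies p) implies p, 0
2. p, 0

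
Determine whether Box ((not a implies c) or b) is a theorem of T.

Tableau for the negation not Box ((not a implies c) or b):
1. not Box ((not a implies c) or b), w0
2. not ((not a implies c) or b), w1
3. not (not a implies c), w1
4. not b, w1
5. not a, w1
6. not c, w1
Accessibility: w0Rw0, w0Rw1, w1Rw1
The negation has an open branch (countermodel exists).

No, not valid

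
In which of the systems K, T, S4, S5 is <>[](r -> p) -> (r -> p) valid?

S5

S4-tableau for the negation ~(<>[](r -> p) -> (r -> p)):
1. ~(<>[](r -> p) -> (r -> p)), u
2. <>[](r -> p), u
3. ~(r -> p), u
4. r, u
5. ~p, u
6. [](r -> p), v
7. r -> p, v
8. p, v
Accessibility: uRu, uRv, vRv
Complete open branch: countermodel on an S4-frame, so not valid in S4, nor in K, T (the same frame is also a K-frame and a T-frame).
S5-tableau for the negation ~(<>[](r -> p) -> (r -> p)):
1. ~(<>[](r -> p) -> (r -> p)), u
2. <>[](r -> p), u
3. ~(r -> p), u
4. r, u
5. ~p, u
6. [](r -> p), v
7. r -> p, u
8. r -> p, v
9. p, u
Accessibility: uRu, uRv, vRu, vRv
Branch closes: p and ~p both at u.
Every branch closes (one shown): valid in S5.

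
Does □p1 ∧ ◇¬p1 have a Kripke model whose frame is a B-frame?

1. □p1 ∧ ◇¬p1, 0
2. □p1, 0
3. ◇¬p1, 0
4. p1, 0
5. ¬p1, 1
6. p1, 1
Accessibility: 0R0, 0R1, 1R0, 1R1
Branch closes: p1 and ¬p1 both at 1.
(One branch shown.) All branches close.

No, unsatisfiable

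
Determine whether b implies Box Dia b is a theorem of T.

Tableau for the negation not (b implies Box Dia b):
1. not (b implies Box Dia b), u
2. b, u   [neg-implies-rule on 1]
3. not Box Dia b, u   [neg-implies-rule on 1]
4. not Dia b, v   [neg-Box-rule on 3: fresh world v, uRv]
5. not b, v   [neg-Dia-rule on 4 via vRv]
Accessibility: uRu, uRv, vRv
The negation has an open branch (countermodel exists).

Not valid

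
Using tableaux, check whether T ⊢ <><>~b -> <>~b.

Invalid (countermodel exists)

Tableau for the negation ~(<><>~b -> <>~b):
1. ~(<><>~b -> <>~b), 0
2. <><>~b, 0
3. ~<>~b, 0
4. b, 0
5. <>~b, 1
6. b, 1
7. ~b, 2
Accessibility: 0R0, 0R1, 1R1, 1R2, 2R2
The negation has an open branch (countermodel exists).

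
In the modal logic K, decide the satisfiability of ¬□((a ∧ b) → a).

Unsatisfiable

1. ¬□((a ∧ b) → a), 0
2. ¬((a ∧ b) → a), 1   [¬□-rule on 1: fresh world 1, 0R1]
3. a ∧ b, 1   [¬→-rule on 2]
4. ¬a, 1   [¬→-rule on 2]
5. a, 1   [∧-rule on 3]
6. b, 1   [∧-rule on 3]
Accessibility: 0R1
Branch closes: a and ¬a both at 1.
All branches of the tableau close; one closing branch shown above.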